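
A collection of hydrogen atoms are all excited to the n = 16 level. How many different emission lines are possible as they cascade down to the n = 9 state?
28

The electron can occupy levels n = 9, 10, ..., 16 during de-excitation — that is m = 16 - 9 + 1 = 8 distinct levels.

The number of distinct spectral lines equals the number of ways to choose 2 of these m levels (each pair gives one possible emission transition):

Number of lines = m(m-1)/2 = 8×7/2 = 28

These correspond to all possible transitions between the 8 levels:
16 → 15, 16 → 14, 16 → 13, 16 → 12, 16 → 11, 16 → 10, 16 → 9, 15 → 14...

Each transition produces a photon with a unique energy (and thus wavelength). This count does not depend on Z.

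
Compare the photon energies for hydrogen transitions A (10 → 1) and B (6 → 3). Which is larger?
10 → 1

Calculate the energy for each transition:

Transition 10 → 1:
ΔE₁ = |E_1 - E_10| = |-13.6057/1² - (-13.6057/10²)|
ΔE₁ = |-13.605700000000 - (-0.136057000000)| = 13.469643000 eV

Transition 6 → 3:
ΔE₂ = |E_3 - E_6| = |-13.6057/3² - (-13.6057/6²)|
ΔE₂ = |-1.511744444444 - (-0.377936111111)| = 1.133808333 eV

Since 13.469643000 eV > 1.133808333 eV, the transition 10 → 1 emits the more energetic photon.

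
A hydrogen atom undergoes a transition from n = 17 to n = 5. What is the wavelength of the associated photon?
2493.898 nm

First, find the transition energy using E_n = -13.6057 / n² eV:
E_17 = -13.6057 / 17² = -0.047078547 eV
E_5 = -13.6057 / 5² = -0.544228000 eV

Photon energy: |ΔE| = |E_5 - E_17| = 0.497149453 eV

Convert to wavelength using E = hc/λ with hc = 1239.84 eV·nm:
λ = hc/E = 1239.84 eV·nm / 0.497149453 eV
λ = 2493.898 nm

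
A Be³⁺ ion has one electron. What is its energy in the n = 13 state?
-1.28811 eV

For hydrogen-like ions, the energy levels scale with Z²:
E_n = -13.6057 Z² / n² eV

For Be³⁺ (Z = 4) at n = 13:
E_13 = -13.6057 × 4² / 13²
E_13 = -13.6057 × 16 / 169
E_13 = -217.6912 / 169
E_13 = -1.28811 eV

The energy is 16 times more negative than hydrogen at the same n due to the stronger nuclear charge.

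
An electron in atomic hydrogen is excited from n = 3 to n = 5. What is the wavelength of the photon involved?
1281.4666 nm

First, find the transition energy using E_n = -13.6057 / n² eV:
E_3 = -13.6057 / 3² = -1.5117444444 eV
E_5 = -13.6057 / 5² = -0.5442280000 eV

Photon energy: |ΔE| = |E_5 - E_3| = 0.9675164444 eV

Convert to wavelength using E = hc/λ with hc = 1239.84 eV·nm:
λ = hc/E = 1239.84 eV·nm / 0.9675164444 eV
λ = 1281.4666 nm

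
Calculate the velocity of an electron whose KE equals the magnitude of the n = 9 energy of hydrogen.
2.431e+05 m/s (or 0.08% of c)

The binding energy at n = 9 for hydrogen is:
E_9 = -13.6057/9² = -0.1679716 eV
|E_9| = 0.1679716 eV

Convert to Joules:
KE = 0.1679716 eV × (1.602177 × 10⁻¹⁹ J/eV) = 2.69120e-20 J

Using KE = ½mv²:
v = √(2·KE/m_e)
v = √(2 × 2.69120e-20 J / 9.10938 × 10⁻³¹ kg)
v = 2.431e+05 m/s

This is approximately 0.08% the speed of light.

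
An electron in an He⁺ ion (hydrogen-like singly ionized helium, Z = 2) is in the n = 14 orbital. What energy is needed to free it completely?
0.278 eV

The ionization energy is the energy needed to remove the electron completely (n → ∞).

For a hydrogen-like ion with Z = 2, E_n = -13.6057 Z² / n² eV.

At n = 14: E_14 = -13.6057 × 2² / 14² = -0.277667 eV
At n = ∞: E_∞ = 0 eV

Ionization energy = E_∞ - E_14 = 0 - (-0.277667) = 0.277667 eV
Ionization energy ≈ 0.278 eV

This is also called the binding energy of the electron in state n = 14.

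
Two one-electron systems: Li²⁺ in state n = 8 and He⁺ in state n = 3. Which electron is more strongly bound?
He⁺ at n = 3 (E = -6.04698 eV)

Using E_n = -13.6057 Z² / n² eV:

Li²⁺ (Z = 3) at n = 8:
E = -13.6057 × 3² / 8² = -13.6057 × 9 / 64 = -1.91330156 eV

He⁺ (Z = 2) at n = 3:
E = -13.6057 × 2² / 3² = -13.6057 × 4 / 9 = -6.04697778 eV

Since -6.04697778 eV < -1.91330156 eV,
He⁺ at n = 3 is more tightly bound (requires more energy to ionize).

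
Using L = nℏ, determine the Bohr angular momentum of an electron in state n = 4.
4.218e-34 J·s (or 4ℏ)

In the Bohr model, angular momentum is quantized:
L = nℏ

where ℏ = h/(2π) = 1.05457e-34 J·s

For n = 4:
L = 4 × 1.05457e-34 J·s
L = 4.218e-34 J·s

This can also be written as L = 4ℏ.
The angular momentum is an integer multiple of the reduced Planck constant.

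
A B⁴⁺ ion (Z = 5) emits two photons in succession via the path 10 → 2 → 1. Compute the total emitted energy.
336.74108 eV

The energy levels of B⁴⁺ are E_n = -13.6057 × 5² / n² eV.

First transition (10 → 2):
ΔE₁ = |E_2 - E_10|
ΔE₁ = |-85.03562500000 - (-3.40142500000)| = 81.63420000 eV

Second transition (2 → 1):
ΔE₂ = |E_1 - E_2|
ΔE₂ = |-340.14250000000 - (-85.03562500000)| = 255.10687500 eV

Total energy released:
E_total = ΔE₁ + ΔE₂ = 81.63420000 + 255.10687500 = 336.74108 eV

Note: This equals the direct transition 10 → 1: 336.74108 eV ✓
Energy is conserved regardless of the path taken.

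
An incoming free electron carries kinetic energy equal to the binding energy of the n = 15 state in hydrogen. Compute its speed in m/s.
1.45846e+05 m/s (or 0.048649% of c)

The binding energy at n = 15 for hydrogen is:
E_15 = -13.6057/15² = -0.0604697778 eV
|E_15| = 0.0604697778 eV

Convert to Joules:
KE = 0.0604697778 eV × (1.602177 × 10⁻¹⁹ J/eV) = 9.6883287e-21 J

Using KE = ½mv²:
v = √(2·KE/m_e)
v = √(2 × 9.6883287e-21 J / 9.10938 × 10⁻³¹ kg)
v = 1.45846e+05 m/s

This is approximately 0.048649% the speed of light.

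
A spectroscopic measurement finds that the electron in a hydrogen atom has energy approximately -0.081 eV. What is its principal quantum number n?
n = 13

The exact energy levels follow E_n = -13.6057 eV / n².

The measured value (-0.081 eV) is reported to only 2 significant figures, so we must test candidate n values and see which one matches to that precision.

Candidate energies:
  n = 11:  E = -13.6057/11² = -0.11244 eV
  n = 12:  E = -13.6057/12² = -0.09448 eV
  n = 13:  E = -13.6057/13² = -0.08051 eV  ← matches
  n = 14:  E = -13.6057/14² = -0.06942 eV
  n = 15:  E = -13.6057/15² = -0.06047 eV

Checking against the measurement of -0.081 eV (2 sig figs), only n = 13 agrees:
E_13 = -0.08051 eV, which rounds to -0.081 eV ✓

Therefore n = 13.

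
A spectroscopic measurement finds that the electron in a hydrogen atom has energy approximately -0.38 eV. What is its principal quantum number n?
n = 6

The exact energy levels follow E_n = -13.6057 eV / n².

The measured value (-0.38 eV) is reported to only 2 significant figures, so we must test candidate n values and see which one matches to that precision.

Candidate energies:
  n = 4:  E = -13.6057/4² = -0.85036 eV
  n = 5:  E = -13.6057/5² = -0.54423 eV
  n = 6:  E = -13.6057/6² = -0.37794 eV  ← matches
  n = 7:  E = -13.6057/7² = -0.27767 eV
  n = 8:  E = -13.6057/8² = -0.21259 eV

Checking against the measurement of -0.38 eV (2 sig figs), only n = 6 agrees:
E_6 = -0.37794 eV, which rounds to -0.38 eV ✓

Therefore n = 6.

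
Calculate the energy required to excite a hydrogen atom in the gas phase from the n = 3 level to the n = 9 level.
1.34377 eV

The energy levels of a hydrogen-like atom are E_n = -13.6057 eV / n².

Energy at n = 3: E_3 = -13.6057 / 3² = -1.51174444 eV
Energy at n = 9: E_9 = -13.6057 / 9² = -0.16797160 eV

The excitation energy is the difference:
ΔE = E_9 - E_3
ΔE = -0.16797160 - (-1.51174444)
ΔE = 1.34377 eV

Since this is positive, energy must be absorbed (photon absorption).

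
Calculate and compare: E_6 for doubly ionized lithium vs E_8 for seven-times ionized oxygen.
O⁷⁺ at n = 8 (E = -13.606 eV)

Using E_n = -13.6057 Z² / n² eV:

Li²⁺ (Z = 3) at n = 6:
E = -13.6057 × 3² / 6² = -13.6057 × 9 / 36 = -3.401425 eV

O⁷⁺ (Z = 8) at n = 8:
E = -13.6057 × 8² / 8² = -13.6057 × 64 / 64 = -13.605700 eV

Since -13.605700 eV < -3.401425 eV,
O⁷⁺ at n = 8 is more tightly bound (requires more energy to ionize).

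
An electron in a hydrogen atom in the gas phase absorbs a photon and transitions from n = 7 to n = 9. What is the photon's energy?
0.10970 eV

The energy levels of a hydrogen-like atom are E_n = -13.6057 eV / n².

Energy at n = 7: E_7 = -13.6057 / 7² = -0.27766735 eV
Energy at n = 9: E_9 = -13.6057 / 9² = -0.16797160 eV

The excitation energy is the difference:
ΔE = E_9 - E_7
ΔE = -0.16797160 - (-0.27766735)
ΔE = 0.10970 eV

Since this is positive, energy must be absorbed (photon absorption).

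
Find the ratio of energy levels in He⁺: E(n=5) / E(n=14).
7.840000

Using E_n = -13.6057 Z² / n² eV with Z = 2:

E_5 = -13.6057 × 2² / 5² = -54.4228 / 25 = -2.176912000000 eV
E_14 = -13.6057 × 2² / 14² = -54.4228 / 196 = -0.277667346939 eV

The ratio is:
E_5/E_14 = (-2.176912000000) / (-0.277667346939)
E_5/E_14 = (-54.4228/25) / (-54.4228/196)
E_5/E_14 = 196/25
E_5/E_14 = 7.840000
(Note: the Z² factors cancel in the ratio.)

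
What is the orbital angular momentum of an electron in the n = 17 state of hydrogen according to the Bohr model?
1.7928e-33 J·s (or 17ℏ)

In the Bohr model, angular momentum is quantized:
L = nℏ

where ℏ = h/(2π) = 1.054572e-34 J·s

For n = 17:
L = 17 × 1.054572e-34 J·s
L = 1.7928e-33 J·s

This can also be written as L = 17ℏ.
The angular momentum is an integer multiple of the reduced Planck constant.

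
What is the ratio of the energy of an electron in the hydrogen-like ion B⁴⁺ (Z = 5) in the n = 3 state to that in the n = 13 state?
18.78

Using E_n = -13.6057 Z² / n² eV with Z = 5:

E_3 = -13.6057 × 5² / 3² = -340.1425 / 9 = -37.79361111 eV
E_13 = -13.6057 × 5² / 13² = -340.1425 / 169 = -2.01267751 eV

The ratio is:
E_3/E_13 = (-37.79361111) / (-2.01267751)
E_3/E_13 = (-340.1425/9) / (-340.1425/169)
E_3/E_13 = 169/9
E_3/E_13 = 18.78
(Note: the Z² factors cancel in the ratio.)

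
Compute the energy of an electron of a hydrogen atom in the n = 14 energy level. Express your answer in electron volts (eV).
-0.07 eV

The energy levels of a hydrogen-like atom are given by:
E_n = -13.6057 eV / n²

For n = 14:
E_14 = -13.6057 eV / 14²
E_14 = -13.6057 eV / 196
E_14 = -0.07 eV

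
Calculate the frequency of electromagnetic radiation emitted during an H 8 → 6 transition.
3.9981e+13 Hz

First, find the transition energy:
E_8 = -13.6057 / 8² = -0.21258906 eV
E_6 = -13.6057 / 6² = -0.37793611 eV
|ΔE| = |E_6 - E_8| = 0.16534705 eV

Convert to Joules: E = 0.16534705 eV × (1.602177 × 10⁻¹⁹ J/eV) = 2.649152e-20 J

Using E = hf:
f = E/h = 2.649152e-20 J / (6.62607 × 10⁻³⁴ J·s)
f = 3.9981e+13 Hz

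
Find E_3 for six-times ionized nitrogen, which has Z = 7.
-74.08 eV

For hydrogen-like ions, the energy levels scale with Z²:
E_n = -13.6057 Z² / n² eV

For N⁶⁺ (Z = 7) at n = 3:
E_3 = -13.6057 × 7² / 3²
E_3 = -13.6057 × 49 / 9
E_3 = -666.6793 / 9
E_3 = -74.08 eV

The energy is 49 times more negative than hydrogen at the same n due to the stronger nuclear charge.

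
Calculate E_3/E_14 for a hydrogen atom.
21.777778

Using E_n = -13.6057 Z² / n² eV with Z = 1:

E_3 = -13.6057 / 3² = -13.6057 / 9 = -1.511744444444 eV
E_14 = -13.6057 / 14² = -13.6057 / 196 = -0.069416836735 eV

The ratio is:
E_3/E_14 = (-1.511744444444) / (-0.069416836735)
E_3/E_14 = (-13.6057/9) / (-13.6057/196)
E_3/E_14 = 196/9
E_3/E_14 = 21.777778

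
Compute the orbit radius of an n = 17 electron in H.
15.2932 nm (or 152.9322 Å)

The Bohr radius formula is:
r_n = n² a₀ / Z

where a₀ = 0.0529177 nm is the Bohr radius.

For H (Z = 1) at n = 17:
r_17 = 17² × 0.0529177 nm / 1
r_17 = 289 × 0.0529177 nm / 1
r_17 = 15.29322 nm / 1
r_17 = 15.2932 nm

The electron orbits at approximately 15.2932 nm from the nucleus.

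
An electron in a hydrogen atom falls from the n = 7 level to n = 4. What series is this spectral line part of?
Brackett series

The spectral series in hydrogen are named based on the final (lower) energy level:
- Lyman series: n_final = 1 (ultraviolet)
- Balmer series: n_final = 2 (visible/near-UV)
- Paschen series: n_final = 3 (infrared)
- Brackett series: n_final = 4 (infrared)
- Pfund series: n_final = 5 (far infrared)

Since this transition ends at n = 4, it belongs to the Brackett series.

For reference, this 7 → 4 line has photon energy
ΔE = 13.6057 eV × (1/4² - 1/7²) = 0.57268890 eV,
corresponding to wavelength λ = hc/ΔE = 1239.84 eV·nm / 0.57268890 eV = 2164.95 nm in the infrared region.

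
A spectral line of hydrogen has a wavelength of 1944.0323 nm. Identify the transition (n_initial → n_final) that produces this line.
n = 8 → n = 4

First, find the photon energy from the wavelength (hc = 1239.84 eV·nm):
E = hc/λ = 1239.84 eV·nm / 1944.0323 nm = 0.63776718 eV

The energy levels of hydrogen satisfy E_n = -13.6057 / n² eV, so an emission n_i → n_f releases
ΔE = 13.6057 × (1/n_f² − 1/n_i²) eV.

Setting ΔE equal to the photon energy:
1/n_f² − 1/n_i² = 0.63776718 / 13.6057 = 0.046874999

Since 1/n_i² must be positive, we need 1/n_f² > 0.046874999, i.e. n_f ≤ 4. For each allowed n_f, solve n_i = (1/n_f² − 0.046874999)^(−1/2) and check whether it is a whole number:
  n_f = 1: 1/n_i² = 1.000000000 − 0.046874999 = 0.953125001 → n_i = 1.024  (not an integer) ✗
  n_f = 2: 1/n_i² = 0.250000000 − 0.046874999 = 0.203125001 → n_i = 2.219  (not an integer) ✗
  n_f = 3: 1/n_i² = 0.111111111 − 0.046874999 = 0.064236112 → n_i = 3.946  (not an integer) ✗
  n_f = 4: 1/n_i² = 0.062500000 − 0.046874999 = 0.015625001 → n_i = 8.000  → integer, n_i = 8 ✓

Only n_f = 4 gives an integer upper level, n_i = 8.

The transition is from n = 8 to n = 4 (emission).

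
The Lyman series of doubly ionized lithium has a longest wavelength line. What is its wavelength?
13.500 nm

The longest wavelength corresponds to the smallest energy transition in the series.
The Lyman series has all transitions ending at n_f = 1.

For Li²⁺ (Z = 3), the first line (α-line) is the jump from n = 2 to n = 1:
E_2 = -13.6057 × 3² / 2² = -30.61283 eV
E_1 = -13.6057 × 3² / 1² = -122.45130 eV
ΔE = E_2 - E_1 = 91.83847 eV

λ = hc/E = 1239.84 eV·nm / 91.83847 eV
λ = 13.500 nm

This is the α-line of the Lyman series in Li²⁺.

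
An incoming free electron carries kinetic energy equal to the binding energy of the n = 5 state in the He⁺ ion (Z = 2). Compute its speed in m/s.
8.75e+05 m/s (or 0.292% of c)

The binding energy at n = 5 for He⁺ is:
E_5 = -13.6057 × 2²/5² = -2.17691 eV
|E_5| = 2.17691 eV

Convert to Joules:
KE = 2.17691 eV × (1.602177 × 10⁻¹⁹ J/eV) = 3.4878e-19 J

Using KE = ½mv²:
v = √(2·KE/m_e)
v = √(2 × 3.4878e-19 J / 9.10938 × 10⁻³¹ kg)
v = 8.75e+05 m/s

This is approximately 0.292% the speed of light.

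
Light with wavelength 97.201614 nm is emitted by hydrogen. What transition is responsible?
n = 4 → n = 1

First, find the photon energy from the wavelength (hc = 1239.84 eV·nm):
E = hc/λ = 1239.84 eV·nm / 97.201614 nm = 12.755344 eV

The energy levels of hydrogen satisfy E_n = -13.6057 / n² eV, so an emission n_i → n_f releases
ΔE = 13.6057 × (1/n_f² − 1/n_i²) eV.

Setting ΔE equal to the photon energy:
1/n_f² − 1/n_i² = 12.755344 / 13.6057 = 0.93750002

Since 1/n_i² must be positive, we need 1/n_f² > 0.93750002, i.e. n_f ≤ 1. For each allowed n_f, solve n_i = (1/n_f² − 0.93750002)^(−1/2) and check whether it is a whole number:
  n_f = 1: 1/n_i² = 1.00000000 − 0.93750002 = 0.06249998 → n_i = 4.000  → integer, n_i = 4 ✓

Only n_f = 1 gives an integer upper level, n_i = 4.

The transition is from n = 4 to n = 1 (emission).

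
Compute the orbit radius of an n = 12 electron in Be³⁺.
1.9050 nm (or 19.0504 Å)

The Bohr radius formula is:
r_n = n² a₀ / Z

where a₀ = 0.0529177 nm is the Bohr radius.

For Be³⁺ (Z = 4) at n = 12:
r_12 = 12² × 0.0529177 nm / 4
r_12 = 144 × 0.0529177 nm / 4
r_12 = 7.62015 nm / 4
r_12 = 1.9050 nm

The electron orbits at approximately 1.9050 nm from the nucleus.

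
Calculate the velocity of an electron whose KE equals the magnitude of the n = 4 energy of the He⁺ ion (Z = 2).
1.09e+06 m/s (or 0.3649% of c)

The binding energy at n = 4 for He⁺ is:
E_4 = -13.6057 × 2²/4² = -3.401425 eV
|E_4| = 3.401425 eV

Convert to Joules:
KE = 3.401425 eV × (1.602177 × 10⁻¹⁹ J/eV) = 5.4497e-19 J

Using KE = ½mv²:
v = √(2·KE/m_e)
v = √(2 × 5.4497e-19 J / 9.10938 × 10⁻³¹ kg)
v = 1.09e+06 m/s

This is approximately 0.3649% the speed of light.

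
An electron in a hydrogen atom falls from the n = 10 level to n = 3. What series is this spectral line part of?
Paschen series

The spectral series in hydrogen are named based on the final (lower) energy level:
- Lyman series: n_final = 1 (ultraviolet)
- Balmer series: n_final = 2 (visible/near-UV)
- Paschen series: n_final = 3 (infrared)
- Brackett series: n_final = 4 (infrared)
- Pfund series: n_final = 5 (far infrared)

Since this transition ends at n = 3, it belongs to the Paschen series.

For reference, this 10 → 3 line has photon energy
ΔE = 13.6057 eV × (1/3² - 1/10²) = 1.375687444 eV,
corresponding to wavelength λ = hc/ΔE = 1239.84 eV·nm / 1.375687444 eV = 901.25123 nm in the infrared region.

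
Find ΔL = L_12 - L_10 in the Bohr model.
2.10914e-34 J·s (or 2ℏ)

In the Bohr model, L_n = nℏ where ℏ = 1.0545718e-34 J·s.

L_12 = 12ℏ = 1.2654862e-33 J·s
L_10 = 10ℏ = 1.0545718e-33 J·s

ΔL = L_12 - L_10 = (12 - 10)ℏ = 2ℏ
ΔL = 2 × 1.0545718e-34 J·s = 2.10914e-34 J·s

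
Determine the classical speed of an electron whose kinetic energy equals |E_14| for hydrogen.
1.5626e+05 m/s (or 0.0521% of c)

The binding energy at n = 14 for hydrogen is:
E_14 = -13.6057/14² = -0.069416837 eV
|E_14| = 0.069416837 eV

Convert to Joules:
KE = 0.069416837 eV × (1.602177 × 10⁻¹⁹ J/eV) = 1.112181e-20 J

Using KE = ½mv²:
v = √(2·KE/m_e)
v = √(2 × 1.112181e-20 J / 9.10938 × 10⁻³¹ kg)
v = 1.5626e+05 m/s

This is approximately 0.0521% the speed of light.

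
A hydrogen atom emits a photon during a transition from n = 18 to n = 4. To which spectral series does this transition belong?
Brackett series

The spectral series in hydrogen are named based on the final (lower) energy level:
- Lyman series: n_final = 1 (ultraviolet)
- Balmer series: n_final = 2 (visible/near-UV)
- Paschen series: n_final = 3 (infrared)
- Brackett series: n_final = 4 (infrared)
- Pfund series: n_final = 5 (far infrared)

Since this transition ends at n = 4, it belongs to the Brackett series.

For reference, this 18 → 4 line has photon energy
ΔE = 13.6057 eV × (1/4² - 1/18²) = 0.80836334877 eV,
corresponding to wavelength λ = hc/ΔE = 1239.84 eV·nm / 0.80836334877 eV = 1533.76573 nm in the infrared region.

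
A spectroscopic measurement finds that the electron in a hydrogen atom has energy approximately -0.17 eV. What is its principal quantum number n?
n = 9

The exact energy levels follow E_n = -13.6057 eV / n².

The measured value (-0.17 eV) is reported to only 2 significant figures, so we must test candidate n values and see which one matches to that precision.

Candidate energies:
  n = 7:  E = -13.6057/7² = -0.27767 eV
  n = 8:  E = -13.6057/8² = -0.21259 eV
  n = 9:  E = -13.6057/9² = -0.16797 eV  ← matches
  n = 10:  E = -13.6057/10² = -0.13606 eV
  n = 11:  E = -13.6057/11² = -0.11244 eV

Checking against the measurement of -0.17 eV (2 sig figs), only n = 9 agrees:
E_9 = -0.16797 eV, which rounds to -0.17 eV ✓

Therefore n = 9.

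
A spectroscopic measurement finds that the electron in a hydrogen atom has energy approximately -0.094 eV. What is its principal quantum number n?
n = 12

The exact energy levels follow E_n = -13.6057 eV / n².

The measured value (-0.094 eV) is reported to only 2 significant figures, so we must test candidate n values and see which one matches to that precision.

Candidate energies:
  n = 10:  E = -13.6057/10² = -0.13606 eV
  n = 11:  E = -13.6057/11² = -0.11244 eV
  n = 12:  E = -13.6057/12² = -0.09448 eV  ← matches
  n = 13:  E = -13.6057/13² = -0.08051 eV
  n = 14:  E = -13.6057/14² = -0.06942 eV

Checking against the measurement of -0.094 eV (2 sig figs), only n = 12 agrees:
E_12 = -0.09448 eV, which rounds to -0.094 eV ✓

Therefore n = 12.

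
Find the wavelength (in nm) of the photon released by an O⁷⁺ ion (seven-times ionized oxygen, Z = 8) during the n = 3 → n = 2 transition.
10.251733 nm

First, find the transition energy using E_n = -13.6057 Z² / n² eV:
E_3 = -13.6057 × 8² / 3² = -96.75164444 eV
E_2 = -13.6057 × 8² / 2² = -217.69120000 eV

Photon energy: |ΔE| = |E_2 - E_3| = 120.93955556 eV

Convert to wavelength using E = hc/λ with hc = 1239.84 eV·nm:
λ = hc/E = 1239.84 eV·nm / 120.93955556 eV
λ = 10.251733 nm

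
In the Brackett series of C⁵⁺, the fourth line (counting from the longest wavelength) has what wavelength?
54.000897 nm

The lines of a series are numbered from the longest wavelength (smallest ΔE) outward; the fourth line is the transition from n = n_f + 4 to n_f.
The Brackett series has all transitions ending at n_f = 4.

For C⁵⁺ (Z = 6), the fourth line (δ-line) is the jump from n = 8 to n = 4:
E_8 = -13.6057 × 6² / 8² = -7.65320625 eV
E_4 = -13.6057 × 6² / 4² = -30.61282500 eV
ΔE = E_8 - E_4 = 22.95961875 eV

λ = hc/E = 1239.84 eV·nm / 22.95961875 eV
λ = 54.000897 nm

This is the δ-line of the Brackett series in C⁵⁺.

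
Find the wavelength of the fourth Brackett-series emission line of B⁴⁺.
77.76 nm

The lines of a series are numbered from the longest wavelength (smallest ΔE) outward; the fourth line is the transition from n = n_f + 4 to n_f.
The Brackett series has all transitions ending at n_f = 4.

For B⁴⁺ (Z = 5), the fourth line (δ-line) is the jump from n = 8 to n = 4:
E_8 = -13.6057 × 5² / 8² = -5.3147 eV
E_4 = -13.6057 × 5² / 4² = -21.2589 eV
ΔE = E_8 - E_4 = 15.9442 eV

λ = hc/E = 1239.84 eV·nm / 15.9442 eV
λ = 77.76 nm

This is the δ-line of the Brackett series in B⁴⁺.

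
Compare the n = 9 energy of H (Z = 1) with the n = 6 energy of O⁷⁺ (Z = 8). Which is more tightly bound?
O⁷⁺ at n = 6 (E = -24.19 eV)

Using E_n = -13.6057 Z² / n² eV:

H (Z = 1) at n = 9:
E = -13.6057 × 1² / 9² = -13.6057 × 1 / 81 = -0.16797 eV

O⁷⁺ (Z = 8) at n = 6:
E = -13.6057 × 8² / 6² = -13.6057 × 64 / 36 = -24.18791 eV

Since -24.18791 eV < -0.16797 eV,
O⁷⁺ at n = 6 is more tightly bound (requires more energy to ionize).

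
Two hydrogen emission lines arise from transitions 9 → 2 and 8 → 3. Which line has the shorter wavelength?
9 → 2

Calculate the energy for each transition:

Transition 9 → 2:
ΔE₁ = |E_2 - E_9| = |-13.6057/2² - (-13.6057/9²)|
ΔE₁ = |-3.401425000000 - (-0.167971604938)| = 3.233453395 eV

Transition 8 → 3:
ΔE₂ = |E_3 - E_8| = |-13.6057/3² - (-13.6057/8²)|
ΔE₂ = |-1.511744444444 - (-0.212589062500)| = 1.299155382 eV

Since 3.233453395 eV > 1.299155382 eV, the transition 9 → 2 emits the more energetic photon.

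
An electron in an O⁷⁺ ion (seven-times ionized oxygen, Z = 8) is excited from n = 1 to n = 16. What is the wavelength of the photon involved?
1.429 nm

First, find the transition energy using E_n = -13.6057 Z² / n² eV:
E_1 = -13.6057 × 8² / 1² = -870.76480 eV
E_16 = -13.6057 × 8² / 16² = -3.40143 eV

Photon energy: |ΔE| = |E_16 - E_1| = 867.36337 eV

Convert to wavelength using E = hc/λ with hc = 1239.84 eV·nm:
λ = hc/E = 1239.84 eV·nm / 867.36337 eV
λ = 1.429 nm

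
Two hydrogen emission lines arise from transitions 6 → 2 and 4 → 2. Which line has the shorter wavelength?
6 → 2

Calculate the energy for each transition:

Transition 6 → 2:
ΔE₁ = |E_2 - E_6| = |-13.6057/2² - (-13.6057/6²)|
ΔE₁ = |-3.40142500 - (-0.37793611)| = 3.02349 eV

Transition 4 → 2:
ΔE₂ = |E_2 - E_4| = |-13.6057/2² - (-13.6057/4²)|
ΔE₂ = |-3.40142500 - (-0.85035625)| = 2.55107 eV

Since 3.02349 eV > 2.55107 eV, the transition 6 → 2 emits the more energetic photon.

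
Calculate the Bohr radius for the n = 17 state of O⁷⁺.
1.9117 nm (or 19.1165 Å)

The Bohr radius formula is:
r_n = n² a₀ / Z

where a₀ = 0.0529177 nm is the Bohr radius.

For O⁷⁺ (Z = 8) at n = 17:
r_17 = 17² × 0.0529177 nm / 8
r_17 = 289 × 0.0529177 nm / 8
r_17 = 15.29322 nm / 8
r_17 = 1.9117 nm

The electron orbits at approximately 1.9117 nm from the nucleus.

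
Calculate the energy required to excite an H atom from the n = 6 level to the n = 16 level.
0.3248 eV

The energy levels of a hydrogen-like atom are E_n = -13.6057 eV / n².

Energy at n = 6: E_6 = -13.6057 / 6² = -0.3779361 eV
Energy at n = 16: E_16 = -13.6057 / 16² = -0.0531473 eV

The excitation energy is the difference:
ΔE = E_16 - E_6
ΔE = -0.0531473 - (-0.3779361)
ΔE = 0.3248 eV

Since this is positive, energy must be absorbed (photon absorption).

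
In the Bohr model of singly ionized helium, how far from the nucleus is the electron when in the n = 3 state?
0.238130 nm (or 2.381298 Å)

The Bohr radius formula is:
r_n = n² a₀ / Z

where a₀ = 0.052917721 nm is the Bohr radius.

For He⁺ (Z = 2) at n = 3:
r_3 = 3² × 0.052917721 nm / 2
r_3 = 9 × 0.052917721 nm / 2
r_3 = 0.4762595 nm / 2
r_3 = 0.238130 nm

The electron orbits at approximately 0.238130 nm from the nucleus.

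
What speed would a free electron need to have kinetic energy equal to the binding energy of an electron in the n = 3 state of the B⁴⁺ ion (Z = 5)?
3.6462e+06 m/s (or 1.22% of c)

The binding energy at n = 3 for B⁴⁺ is:
E_3 = -13.6057 × 5²/3² = -37.793611 eV
|E_3| = 37.793611 eV

Convert to Joules:
KE = 37.793611 eV × (1.602177 × 10⁻¹⁹ J/eV) = 6.055205e-18 J

Using KE = ½mv²:
v = √(2·KE/m_e)
v = √(2 × 6.055205e-18 J / 9.10938 × 10⁻³¹ kg)
v = 3.6462e+06 m/s

This is approximately 1.22% the speed of light.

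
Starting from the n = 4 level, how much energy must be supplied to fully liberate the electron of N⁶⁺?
41.667 eV

The ionization energy is the energy needed to remove the electron completely (n → ∞).

For a hydrogen-like ion with Z = 7, E_n = -13.6057 Z² / n² eV.

At n = 4: E_4 = -13.6057 × 7² / 4² = -41.667456 eV
At n = ∞: E_∞ = 0 eV

Ionization energy = E_∞ - E_4 = 0 - (-41.667456) = 41.667456 eV
Ionization energy ≈ 41.667 eV

This is also called the binding energy of the electron in state n = 4.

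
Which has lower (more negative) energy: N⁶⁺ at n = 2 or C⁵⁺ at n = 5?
N⁶⁺ at n = 2 (E = -166.6698 eV)

Using E_n = -13.6057 Z² / n² eV:

N⁶⁺ (Z = 7) at n = 2:
E = -13.6057 × 7² / 2² = -13.6057 × 49 / 4 = -166.6698250 eV

C⁵⁺ (Z = 6) at n = 5:
E = -13.6057 × 6² / 5² = -13.6057 × 36 / 25 = -19.5922080 eV

Since -166.6698250 eV < -19.5922080 eV,
N⁶⁺ at n = 2 is more tightly bound (requires more energy to ionize).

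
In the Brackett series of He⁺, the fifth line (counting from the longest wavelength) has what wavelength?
454.2306 nm

The lines of a series are numbered from the longest wavelength (smallest ΔE) outward; the fifth line is the transition from n = n_f + 5 to n_f.
The Brackett series has all transitions ending at n_f = 4.

For He⁺ (Z = 2), the fifth line (ε-line) is the jump from n = 9 to n = 4:
E_9 = -13.6057 × 2² / 9² = -0.67188642 eV
E_4 = -13.6057 × 2² / 4² = -3.40142500 eV
ΔE = E_9 - E_4 = 2.72953858 eV

λ = hc/E = 1239.84 eV·nm / 2.72953858 eV
λ = 454.2306 nm

This is the ε-line of the Brackett series in He⁺.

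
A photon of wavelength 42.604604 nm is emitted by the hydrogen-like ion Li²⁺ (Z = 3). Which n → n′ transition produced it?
n = 9 → n = 2

First, find the photon energy from the wavelength (hc = 1239.84 eV·nm):
E = hc/λ = 1239.84 eV·nm / 42.604604 nm = 29.101080 eV

The energy levels of Li²⁺ satisfy E_n = -13.6057 × 3² / n² eV, so an emission n_i → n_f releases
ΔE = 13.6057 × 3² × (1/n_f² − 1/n_i²) eV.

Setting ΔE equal to the photon energy:
1/n_f² − 1/n_i² = 29.101080 / (13.6057 × 3²) = 0.23765432

Since 1/n_i² must be positive, we need 1/n_f² > 0.23765432, i.e. n_f ≤ 2. For each allowed n_f, solve n_i = (1/n_f² − 0.23765432)^(−1/2) and check whether it is a whole number:
  n_f = 1: 1/n_i² = 1.00000000 − 0.23765432 = 0.76234568 → n_i = 1.145  (not an integer) ✗
  n_f = 2: 1/n_i² = 0.25000000 − 0.23765432 = 0.01234568 → n_i = 9.000  → integer, n_i = 9 ✓

Only n_f = 2 gives an integer upper level, n_i = 9.

The transition is from n = 9 to n = 2 (emission).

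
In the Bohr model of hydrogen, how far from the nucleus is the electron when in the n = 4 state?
0.8467 nm (or 8.4668 Å)

The Bohr radius formula is:
r_n = n² a₀ / Z

where a₀ = 0.0529177 nm is the Bohr radius.

For H (Z = 1) at n = 4:
r_4 = 4² × 0.0529177 nm / 1
r_4 = 16 × 0.0529177 nm / 1
r_4 = 0.84668 nm / 1
r_4 = 0.8467 nm

The electron orbits at approximately 0.8467 nm from the nucleus.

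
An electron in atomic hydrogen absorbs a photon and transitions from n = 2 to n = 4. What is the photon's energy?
2.55 eV

The energy levels of a hydrogen-like atom are E_n = -13.6057 eV / n².

Energy at n = 2: E_2 = -13.6057 / 2² = -3.40143 eV
Energy at n = 4: E_4 = -13.6057 / 4² = -0.85036 eV

The excitation energy is the difference:
ΔE = E_4 - E_2
ΔE = -0.85036 - (-3.40143)
ΔE = 2.55 eV

Since this is positive, energy must be absorbed (photon absorption).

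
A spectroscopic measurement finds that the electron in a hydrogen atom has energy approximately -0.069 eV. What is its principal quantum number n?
n = 14

The exact energy levels follow E_n = -13.6057 eV / n².

The measured value (-0.069 eV) is reported to only 2 significant figures, so we must test candidate n values and see which one matches to that precision.

Candidate energies:
  n = 12:  E = -13.6057/12² = -0.09448 eV
  n = 13:  E = -13.6057/13² = -0.08051 eV
  n = 14:  E = -13.6057/14² = -0.06942 eV  ← matches
  n = 15:  E = -13.6057/15² = -0.06047 eV
  n = 16:  E = -13.6057/16² = -0.05315 eV

Checking against the measurement of -0.069 eV (2 sig figs), only n = 14 agrees:
E_14 = -0.06942 eV, which rounds to -0.069 eV ✓

Therefore n = 14.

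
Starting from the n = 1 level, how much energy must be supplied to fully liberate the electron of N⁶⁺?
666.67930 eV

The ionization energy is the energy needed to remove the electron completely (n → ∞).

For a hydrogen-like ion with Z = 7, E_n = -13.6057 Z² / n² eV.

At n = 1: E_1 = -13.6057 × 7² / 1² = -666.67930000 eV
At n = ∞: E_∞ = 0 eV

Ionization energy = E_∞ - E_1 = 0 - (-666.67930000) = 666.67930000 eV
Ionization energy ≈ 666.67930 eV

This is also called the binding energy of the electron in state n = 1.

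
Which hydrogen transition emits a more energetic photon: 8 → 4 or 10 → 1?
10 → 1

Calculate the energy for each transition:

Transition 8 → 4:
ΔE₁ = |E_4 - E_8| = |-13.6057/4² - (-13.6057/8²)|
ΔE₁ = |-0.850356250 - (-0.212589063)| = 0.637767 eV

Transition 10 → 1:
ΔE₂ = |E_1 - E_10| = |-13.6057/1² - (-13.6057/10²)|
ΔE₂ = |-13.605700000 - (-0.136057000)| = 13.469643 eV

Since 13.469643 eV > 0.637767 eV, the transition 10 → 1 emits the more energetic photon.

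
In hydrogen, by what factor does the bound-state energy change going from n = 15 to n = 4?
14.0625

Using E_n = -13.6057 Z² / n² eV with Z = 1:

E_4 = -13.6057 / 4² = -13.6057 / 16 = -0.8503562500 eV
E_15 = -13.6057 / 15² = -13.6057 / 225 = -0.0604697778 eV

The ratio is:
E_4/E_15 = (-0.8503562500) / (-0.0604697778)
E_4/E_15 = (-13.6057/16) / (-13.6057/225)
E_4/E_15 = 225/16
E_4/E_15 = 14.0625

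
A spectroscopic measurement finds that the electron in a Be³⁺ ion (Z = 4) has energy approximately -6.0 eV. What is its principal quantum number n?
n = 6

The exact energy levels follow E_n = -13.6057 Z² / n² eV with Z = 4.

The measured value (-6.0 eV) is reported to only 2 significant figures, so we must test candidate n values and see which one matches to that precision.

Candidate energies:
  n = 4:  E = -13.6057 × 4² / 4² = -13.60570 eV
  n = 5:  E = -13.6057 × 4² / 5² = -8.70765 eV
  n = 6:  E = -13.6057 × 4² / 6² = -6.04698 eV  ← matches
  n = 7:  E = -13.6057 × 4² / 7² = -4.44268 eV
  n = 8:  E = -13.6057 × 4² / 8² = -3.40143 eV

Checking against the measurement of -6.0 eV (2 sig figs), only n = 6 agrees:
E_6 = -6.04698 eV, which rounds to -6.0 eV ✓

Therefore n = 6.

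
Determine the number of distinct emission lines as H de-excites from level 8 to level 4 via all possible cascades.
10

The electron can occupy levels n = 4, 5, ..., 8 during de-excitation — that is m = 8 - 4 + 1 = 5 distinct levels.

The number of distinct spectral lines equals the number of ways to choose 2 of these m levels (each pair gives one possible emission transition):

Number of lines = m(m-1)/2 = 5×4/2 = 10

These correspond to all possible transitions between the 5 levels:
8 → 7, 8 → 6, 8 → 5, 8 → 4, 7 → 6, 7 → 5, 7 → 4, 6 → 5...

Each transition produces a photon with a unique energy (and thus wavelength). This count does not depend on Z.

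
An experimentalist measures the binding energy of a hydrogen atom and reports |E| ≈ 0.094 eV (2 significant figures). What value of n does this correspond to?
n = 12

The exact energy levels follow E_n = -13.6057 eV / n².

The measured value (-0.094 eV) is reported to only 2 significant figures, so we must test candidate n values and see which one matches to that precision.

Candidate energies:
  n = 10:  E = -13.6057/10² = -0.13606 eV
  n = 11:  E = -13.6057/11² = -0.11244 eV
  n = 12:  E = -13.6057/12² = -0.09448 eV  ← matches
  n = 13:  E = -13.6057/13² = -0.08051 eV
  n = 14:  E = -13.6057/14² = -0.06942 eV

Checking against the measurement of -0.094 eV (2 sig figs), only n = 12 agrees:
E_12 = -0.09448 eV, which rounds to -0.094 eV ✓

Therefore n = 12.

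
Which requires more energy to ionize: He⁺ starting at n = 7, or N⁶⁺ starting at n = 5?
N⁶⁺ at n = 5 (E = -26.67 eV)

Using E_n = -13.6057 Z² / n² eV:

He⁺ (Z = 2) at n = 7:
E = -13.6057 × 2² / 7² = -13.6057 × 4 / 49 = -1.11067 eV

N⁶⁺ (Z = 7) at n = 5:
E = -13.6057 × 7² / 5² = -13.6057 × 49 / 25 = -26.66717 eV

Since -26.66717 eV < -1.11067 eV,
N⁶⁺ at n = 5 is more tightly bound (requires more energy to ionize).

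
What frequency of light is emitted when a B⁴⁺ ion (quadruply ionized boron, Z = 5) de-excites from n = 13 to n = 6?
1.798e+15 Hz

First, find the transition energy:
E_13 = -13.6057 × 5² / 13² = -2.0126775 eV
E_6 = -13.6057 × 5² / 6² = -9.4484028 eV
|ΔE| = |E_6 - E_13| = 7.4357253 eV

Convert to Joules: E = 7.4357253 eV × (1.602177 × 10⁻¹⁹ J/eV) = 1.19133e-18 J

Using E = hf:
f = E/h = 1.19133e-18 J / (6.62607 × 10⁻³⁴ J·s)
f = 1.798e+15 Hz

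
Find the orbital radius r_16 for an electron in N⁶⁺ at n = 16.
1.9353 nm (or 19.3528 Å)

The Bohr radius formula is:
r_n = n² a₀ / Z

where a₀ = 0.0529177 nm is the Bohr radius.

For N⁶⁺ (Z = 7) at n = 16:
r_16 = 16² × 0.0529177 nm / 7
r_16 = 256 × 0.0529177 nm / 7
r_16 = 13.54693 nm / 7
r_16 = 1.9353 nm

The electron orbits at approximately 1.9353 nm from the nucleus.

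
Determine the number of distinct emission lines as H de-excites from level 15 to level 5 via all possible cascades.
55

The electron can occupy levels n = 5, 6, ..., 15 during de-excitation — that is m = 15 - 5 + 1 = 11 distinct levels.

The number of distinct spectral lines equals the number of ways to choose 2 of these m levels (each pair gives one possible emission transition):

Number of lines = m(m-1)/2 = 11×10/2 = 55

These correspond to all possible transitions between the 11 levels:
15 → 14, 15 → 13, 15 → 12, 15 → 11, 15 → 10, 15 → 9, 15 → 8, 15 → 7...

Each transition produces a photon with a unique energy (and thus wavelength). This count does not depend on Z.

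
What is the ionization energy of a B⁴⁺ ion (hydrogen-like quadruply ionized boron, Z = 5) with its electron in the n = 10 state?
3.401425 eV

The ionization energy is the energy needed to remove the electron completely (n → ∞).

For a hydrogen-like ion with Z = 5, E_n = -13.6057 Z² / n² eV.

At n = 10: E_10 = -13.6057 × 5² / 10² = -3.401425000 eV
At n = ∞: E_∞ = 0 eV

Ionization energy = E_∞ - E_10 = 0 - (-3.401425000) = 3.401425000 eV
Ionization energy ≈ 3.401425 eV

This is also called the binding energy of the electron in state n = 10.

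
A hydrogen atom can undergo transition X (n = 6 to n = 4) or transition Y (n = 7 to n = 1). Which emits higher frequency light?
7 → 1

Calculate the energy for each transition:

Transition 6 → 4:
ΔE₁ = |E_4 - E_6| = |-13.6057/4² - (-13.6057/6²)|
ΔE₁ = |-0.85035625 - (-0.37793611)| = 0.47242 eV

Transition 7 → 1:
ΔE₂ = |E_1 - E_7| = |-13.6057/1² - (-13.6057/7²)|
ΔE₂ = |-13.60570000 - (-0.27766735)| = 13.32803 eV

Since 13.32803 eV > 0.47242 eV, the transition 7 → 1 emits the more energetic photon.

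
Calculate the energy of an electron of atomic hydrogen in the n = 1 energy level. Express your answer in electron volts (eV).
-13.606 eV

The energy levels of a hydrogen-like atom are given by:
E_n = -13.6057 eV / n²

For n = 1:
E_1 = -13.6057 eV / 1²
E_1 = -13.6057 eV / 1
E_1 = -13.606 eV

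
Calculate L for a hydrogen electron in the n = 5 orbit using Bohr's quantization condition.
5.27e-34 J·s (or 5ℏ)

In the Bohr model, angular momentum is quantized:
L = nℏ

where ℏ = h/(2π) = 1.0546e-34 J·s

For n = 5:
L = 5 × 1.0546e-34 J·s
L = 5.27e-34 J·s

This can also be written as L = 5ℏ.
The angular momentum is an integer multiple of the reduced Planck constant.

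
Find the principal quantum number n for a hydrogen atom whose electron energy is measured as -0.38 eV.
n = 6

The exact energy levels follow E_n = -13.6057 eV / n².

The measured value (-0.38 eV) is reported to only 2 significant figures, so we must test candidate n values and see which one matches to that precision.

Candidate energies:
  n = 4:  E = -13.6057/4² = -0.85036 eV
  n = 5:  E = -13.6057/5² = -0.54423 eV
  n = 6:  E = -13.6057/6² = -0.37794 eV  ← matches
  n = 7:  E = -13.6057/7² = -0.27767 eV
  n = 8:  E = -13.6057/8² = -0.21259 eV

Checking against the measurement of -0.38 eV (2 sig figs), only n = 6 agrees:
E_6 = -0.37794 eV, which rounds to -0.38 eV ✓

Therefore n = 6.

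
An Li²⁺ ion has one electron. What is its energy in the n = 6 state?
-3.40143 eV

For hydrogen-like ions, the energy levels scale with Z²:
E_n = -13.6057 Z² / n² eV

For Li²⁺ (Z = 3) at n = 6:
E_6 = -13.6057 × 3² / 6²
E_6 = -13.6057 × 9 / 36
E_6 = -122.4513 / 36
E_6 = -3.40143 eV

The energy is 9 times more negative than hydrogen at the same n due to the stronger nuclear charge.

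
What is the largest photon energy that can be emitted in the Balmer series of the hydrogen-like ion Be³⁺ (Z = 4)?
54.422800 eV

The series limit corresponds to the transition from n = ∞ to n = 2.
This is the highest energy (shortest wavelength) transition in the Balmer series.

E_∞ = 0 eV
E_2 = -13.6057 × 4² / 2² = -54.422800 eV

Energy at series limit:
ΔE = E_∞ - E_2 = 0 - (-54.422800) = 54.422800 eV

This energy equals the ionization energy from the n = 2 state of Be³⁺.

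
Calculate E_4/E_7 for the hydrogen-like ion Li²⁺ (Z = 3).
3.0625

Using E_n = -13.6057 Z² / n² eV with Z = 3:

E_4 = -13.6057 × 3² / 4² = -122.4513 / 16 = -7.653206250 eV
E_7 = -13.6057 × 3² / 7² = -122.4513 / 49 = -2.499006122 eV

The ratio is:
E_4/E_7 = (-7.653206250) / (-2.499006122)
E_4/E_7 = (-122.4513/16) / (-122.4513/49)
E_4/E_7 = 49/16
E_4/E_7 = 3.0625
(Note: the Z² factors cancel in the ratio.)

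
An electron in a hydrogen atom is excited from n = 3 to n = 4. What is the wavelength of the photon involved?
1874.60 nm

First, find the transition energy using E_n = -13.6057 / n² eV:
E_3 = -13.6057 / 3² = -1.51174444 eV
E_4 = -13.6057 / 4² = -0.85035625 eV

Photon energy: |ΔE| = |E_4 - E_3| = 0.66138819 eV

Convert to wavelength using E = hc/λ with hc = 1239.84 eV·nm:
λ = hc/E = 1239.84 eV·nm / 0.66138819 eV
λ = 1874.60 nm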